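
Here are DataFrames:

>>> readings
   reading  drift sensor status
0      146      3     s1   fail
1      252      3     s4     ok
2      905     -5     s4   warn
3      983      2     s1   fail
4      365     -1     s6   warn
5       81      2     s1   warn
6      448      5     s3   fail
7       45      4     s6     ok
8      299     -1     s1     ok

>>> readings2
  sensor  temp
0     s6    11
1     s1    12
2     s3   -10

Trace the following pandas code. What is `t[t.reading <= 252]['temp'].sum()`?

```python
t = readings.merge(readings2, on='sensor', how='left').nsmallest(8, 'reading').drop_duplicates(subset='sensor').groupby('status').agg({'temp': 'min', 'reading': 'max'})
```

23.0

merge on 'sensor' (how='left') → 9 rows:
   reading  drift sensor status  temp
0      146      3     s1   fail  12.0
1      252      3     s4     ok   NaN
2      905     -5     s4   warn   NaN
3      983      2     s1   fail  12.0
4      365     -1     s6   warn  11.0
5       81      2     s1   warn  12.0
6      448      5     s3   fail -10.0
7       45      4     s6     ok  11.0
8      299     -1     s1     ok  12.0
take 8 rows with smallest reading:
   reading  drift sensor status  temp
7       45      4     s6     ok  11.0
5       81      2     s1   warn  12.0
0      146      3     s1   fail  12.0
1      252      3     s4     ok   NaN
8      299     -1     s1     ok  12.0
4      365     -1     s6   warn  11.0
6      448      5     s3   fail -10.0
2      905     -5     s4   warn   NaN
drop duplicate sensor (keep=first):
   reading  drift sensor status  temp
7       45      4     s6     ok  11.0
5       81      2     s1   warn  12.0
1      252      3     s4     ok   NaN
6      448      5     s3   fail -10.0
group by status: min(temp), max(reading):
        temp  reading
status               
fail   -10.0      448
ok      11.0      252
warn    12.0       81
filter rows where reading <= 252:
        temp  reading
status               
ok      11.0      252
warn    12.0       81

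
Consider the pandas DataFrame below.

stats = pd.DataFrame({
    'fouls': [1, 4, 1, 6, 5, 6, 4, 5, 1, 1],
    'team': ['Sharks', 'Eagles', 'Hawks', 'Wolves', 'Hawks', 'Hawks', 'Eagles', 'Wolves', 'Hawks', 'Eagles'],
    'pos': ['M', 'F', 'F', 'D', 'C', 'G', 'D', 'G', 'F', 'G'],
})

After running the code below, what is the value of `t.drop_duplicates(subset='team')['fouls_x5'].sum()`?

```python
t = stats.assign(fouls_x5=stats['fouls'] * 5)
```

add column fouls_x5 = stats['fouls'] * 5:
   fouls    team pos  fouls_x5
0      1  Sharks   M         5
1      4  Eagles   F        20
2      1   Hawks   F         5
3      6  Wolves   D        30
4      5   Hawks   C        25
5      6   Hawks   G        30
6      4  Eagles   D        20
7      5  Wolves   G        25
8      1   Hawks   F         5
9      1  Eagles   G         5
drop duplicate team (keep=first):
   fouls    team pos  fouls_x5
0      1  Sharks   M         5
1      4  Eagles   F        20
2      1   Hawks   F         5
3      6  Wolves   D        30
So sum() = 60.

60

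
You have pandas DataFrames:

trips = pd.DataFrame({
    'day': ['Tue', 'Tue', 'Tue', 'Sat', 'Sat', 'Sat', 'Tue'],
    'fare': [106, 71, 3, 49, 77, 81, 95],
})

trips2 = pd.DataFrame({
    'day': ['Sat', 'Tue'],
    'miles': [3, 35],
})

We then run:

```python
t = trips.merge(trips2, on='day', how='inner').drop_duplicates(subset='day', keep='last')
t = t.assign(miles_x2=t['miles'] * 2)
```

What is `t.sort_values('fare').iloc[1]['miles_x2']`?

merge on 'day' (how='inner') → 7 rows:
   day  fare  miles
0  Tue   106     35
1  Tue    71     35
2  Tue     3     35
3  Sat    49      3
4  Sat    77      3
5  Sat    81      3
6  Tue    95     35
drop duplicate day (keep=last):
   day  fare  miles
5  Sat    81      3
6  Tue    95     35
add column miles_x2 = t['miles'] * 2:
   day  fare  miles  miles_x2
5  Sat    81      3         6
6  Tue    95     35        70
sort by fare:
   day  fare  miles  miles_x2
5  Sat    81      3         6
6  Tue    95     35        70
Reading off the value at position 1, column 'miles_x2', we get 70.

70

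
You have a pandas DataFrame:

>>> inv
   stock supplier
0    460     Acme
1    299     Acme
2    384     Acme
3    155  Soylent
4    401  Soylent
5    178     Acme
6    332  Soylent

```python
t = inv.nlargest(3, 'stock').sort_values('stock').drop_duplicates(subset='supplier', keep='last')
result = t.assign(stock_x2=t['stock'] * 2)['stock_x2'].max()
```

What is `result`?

920

take 3 rows with largest stock:
   stock supplier
0    460     Acme
4    401  Soylent
2    384     Acme
sort by stock:
   stock supplier
2    384     Acme
4    401  Soylent
0    460     Acme
drop duplicate supplier (keep=last):
   stock supplier
4    401  Soylent
0    460     Acme
add column stock_x2 = t['stock'] * 2:
   stock supplier  stock_x2
4    401  Soylent       802
0    460     Acme       920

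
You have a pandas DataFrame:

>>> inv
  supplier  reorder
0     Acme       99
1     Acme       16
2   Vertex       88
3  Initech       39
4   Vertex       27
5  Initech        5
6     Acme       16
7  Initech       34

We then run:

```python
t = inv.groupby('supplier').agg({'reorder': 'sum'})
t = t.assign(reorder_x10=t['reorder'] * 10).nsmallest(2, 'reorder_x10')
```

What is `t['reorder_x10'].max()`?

1150

group by supplier, sum of reorder:
          reorder
supplier         
Acme          131
Initech        78
Vertex        115
add column reorder_x10 = t['reorder'] * 10:
          reorder  reorder_x10
supplier                      
Acme          131         1310
Initech        78          780
Vertex        115         1150
take 2 rows with smallest reorder_x10:
          reorder  reorder_x10
supplier                      
Initech        78          780
Vertex        115         1150
Finally, max of column 'reorder_x10' = 1150.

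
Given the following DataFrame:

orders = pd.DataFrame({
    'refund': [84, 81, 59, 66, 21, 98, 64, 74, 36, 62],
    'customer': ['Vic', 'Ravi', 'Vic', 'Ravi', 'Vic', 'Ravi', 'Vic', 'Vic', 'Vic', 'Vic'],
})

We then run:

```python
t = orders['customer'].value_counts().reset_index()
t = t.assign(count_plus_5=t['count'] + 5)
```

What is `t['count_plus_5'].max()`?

value_counts of customer:
customer
Vic     7
Ravi    3
Name: count, dtype: int64
reset_index():
  customer  count
0      Vic      7
1     Ravi      3
add column count_plus_5 = t['count'] + 5:
  customer  count  count_plus_5
0      Vic      7            12
1     Ravi      3             8

12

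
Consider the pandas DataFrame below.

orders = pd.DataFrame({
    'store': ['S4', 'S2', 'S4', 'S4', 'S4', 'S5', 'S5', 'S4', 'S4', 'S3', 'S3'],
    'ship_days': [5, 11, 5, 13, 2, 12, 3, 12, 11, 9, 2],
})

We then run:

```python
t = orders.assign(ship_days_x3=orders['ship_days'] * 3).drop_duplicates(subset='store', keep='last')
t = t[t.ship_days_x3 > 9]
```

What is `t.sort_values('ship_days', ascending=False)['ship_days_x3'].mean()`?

33.0

add column ship_days_x3 = orders['ship_days'] * 3:
   store  ship_days  ship_days_x3
0     S4          5            15
1     S2         11            33
2     S4          5            15
3     S4         13            39
4     S4          2             6
5     S5         12            36
6     S5          3             9
7     S4         12            36
8     S4         11            33
9     S3          9            27
10    S3          2             6
drop duplicate store (keep=last):
   store  ship_days  ship_days_x3
1     S2         11            33
6     S5          3             9
8     S4         11            33
10    S3          2             6
filter rows where ship_days_x3 > 9:
  store  ship_days  ship_days_x3
1    S2         11            33
8    S4         11            33
sort by ship_days descending:
  store  ship_days  ship_days_x3
1    S2         11            33
8    S4         11            33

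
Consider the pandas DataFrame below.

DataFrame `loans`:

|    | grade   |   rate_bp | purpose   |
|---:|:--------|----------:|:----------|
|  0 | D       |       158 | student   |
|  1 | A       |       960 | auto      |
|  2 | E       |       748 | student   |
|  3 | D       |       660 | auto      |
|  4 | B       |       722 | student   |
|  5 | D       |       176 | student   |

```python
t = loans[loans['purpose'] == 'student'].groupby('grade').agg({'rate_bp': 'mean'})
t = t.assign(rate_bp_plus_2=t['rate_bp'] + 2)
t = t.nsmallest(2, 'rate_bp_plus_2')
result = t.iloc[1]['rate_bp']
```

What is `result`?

722.0

filter rows where purpose == 'student':
  grade  rate_bp  purpose
0     D      158  student
2     E      748  student
4     B      722  student
5     D      176  student
group by grade, mean of rate_bp:
       rate_bp
grade         
B        722.0
D        167.0
E        748.0
add column rate_bp_plus_2 = t['rate_bp'] + 2:
       rate_bp  rate_bp_plus_2
grade                         
B        722.0           724.0
D        167.0           169.0
E        748.0           750.0
take 2 rows with smallest rate_bp_plus_2:
       rate_bp  rate_bp_plus_2
grade                         
D        167.0           169.0
B        722.0           724.0
Then the value at position 1, column 'rate_bp': 722.0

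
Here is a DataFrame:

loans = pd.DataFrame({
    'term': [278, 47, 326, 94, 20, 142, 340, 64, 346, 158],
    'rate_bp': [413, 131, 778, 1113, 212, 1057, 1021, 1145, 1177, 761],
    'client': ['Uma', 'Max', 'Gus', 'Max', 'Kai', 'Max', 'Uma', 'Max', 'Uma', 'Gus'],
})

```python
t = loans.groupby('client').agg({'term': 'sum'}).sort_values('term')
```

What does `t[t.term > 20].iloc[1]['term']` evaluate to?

group by client, sum of term:
        term
client      
Gus      484
Kai       20
Max      347
Uma      964
sort by term:
        term
client      
Kai       20
Max      347
Gus      484
Uma      964
filter rows where term > 20:
        term
client      
Max      347
Gus      484
Uma      964
Finally, value at position 1, column 'term' = 484.

484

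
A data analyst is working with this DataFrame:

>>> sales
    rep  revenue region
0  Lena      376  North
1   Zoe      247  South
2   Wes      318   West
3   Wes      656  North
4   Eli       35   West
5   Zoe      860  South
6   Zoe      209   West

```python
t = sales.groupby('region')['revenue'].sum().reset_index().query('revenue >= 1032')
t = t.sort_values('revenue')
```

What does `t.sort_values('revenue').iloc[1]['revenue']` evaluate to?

1107

group by region, sum of revenue:
region
North    1032
South    1107
West      562
Name: revenue, dtype: int64
reset_index():
  region  revenue
0  North     1032
1  South     1107
2   West      562
filter rows where revenue >= 1032:
  region  revenue
0  North     1032
1  South     1107
sort by revenue:
  region  revenue
0  North     1032
1  South     1107
sort by revenue:
  region  revenue
0  North     1032
1  South     1107
Hence 1107.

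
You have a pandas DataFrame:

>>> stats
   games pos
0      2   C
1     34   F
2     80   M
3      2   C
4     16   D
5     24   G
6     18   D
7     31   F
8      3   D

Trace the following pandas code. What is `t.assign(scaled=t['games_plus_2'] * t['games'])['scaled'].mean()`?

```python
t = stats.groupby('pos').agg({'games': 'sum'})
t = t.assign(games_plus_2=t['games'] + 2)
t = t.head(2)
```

733.5

group by pos, sum of games:
     games
pos       
C        4
D       37
F       65
G       24
M       80
add column games_plus_2 = t['games'] + 2:
     games  games_plus_2
pos                     
C        4             6
D       37            39
F       65            67
G       24            26
M       80            82
take first 2 rows:
     games  games_plus_2
pos                     
C        4             6
D       37            39
add column scaled = t['games_plus_2'] * t['games']:
     games  games_plus_2  scaled
pos                             
C        4             6      24
D       37            39    1443
Then the mean of column 'scaled': 733.5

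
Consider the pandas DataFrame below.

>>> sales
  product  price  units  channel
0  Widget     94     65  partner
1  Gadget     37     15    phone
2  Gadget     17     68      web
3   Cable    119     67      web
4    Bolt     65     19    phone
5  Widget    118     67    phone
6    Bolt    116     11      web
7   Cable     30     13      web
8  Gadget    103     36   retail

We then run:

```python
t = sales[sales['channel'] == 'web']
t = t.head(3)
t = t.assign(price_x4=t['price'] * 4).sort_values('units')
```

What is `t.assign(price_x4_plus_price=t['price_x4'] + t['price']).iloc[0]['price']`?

116

filter rows where channel == 'web':
  product  price  units channel
2  Gadget     17     68     web
3   Cable    119     67     web
6    Bolt    116     11     web
7   Cable     30     13     web
take first 3 rows:
  product  price  units channel
2  Gadget     17     68     web
3   Cable    119     67     web
6    Bolt    116     11     web
add column price_x4 = t['price'] * 4:
  product  price  units channel  price_x4
2  Gadget     17     68     web        68
3   Cable    119     67     web       476
6    Bolt    116     11     web       464
sort by units:
  product  price  units channel  price_x4
6    Bolt    116     11     web       464
3   Cable    119     67     web       476
2  Gadget     17     68     web        68
add column price_x4_plus_price = t['price_x4'] + t['price']:
  product  price  units channel  price_x4  price_x4_plus_price
6    Bolt    116     11     web       464                  580
3   Cable    119     67     web       476                  595
2  Gadget     17     68     web        68                   85
Hence 116.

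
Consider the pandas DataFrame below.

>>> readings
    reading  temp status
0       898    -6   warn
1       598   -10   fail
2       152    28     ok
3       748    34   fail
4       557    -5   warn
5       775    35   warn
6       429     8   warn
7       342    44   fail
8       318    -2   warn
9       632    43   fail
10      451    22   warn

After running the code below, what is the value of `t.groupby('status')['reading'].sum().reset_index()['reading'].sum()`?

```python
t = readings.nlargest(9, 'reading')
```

take 9 rows with largest reading:
    reading  temp status
0       898    -6   warn
5       775    35   warn
3       748    34   fail
9       632    43   fail
1       598   -10   fail
4       557    -5   warn
10      451    22   warn
6       429     8   warn
7       342    44   fail
group by status, sum of reading:
status
fail    2320
warn    3110
Name: reading, dtype: int64
reset_index():
  status  reading
0   fail     2320
1   warn     3110

5430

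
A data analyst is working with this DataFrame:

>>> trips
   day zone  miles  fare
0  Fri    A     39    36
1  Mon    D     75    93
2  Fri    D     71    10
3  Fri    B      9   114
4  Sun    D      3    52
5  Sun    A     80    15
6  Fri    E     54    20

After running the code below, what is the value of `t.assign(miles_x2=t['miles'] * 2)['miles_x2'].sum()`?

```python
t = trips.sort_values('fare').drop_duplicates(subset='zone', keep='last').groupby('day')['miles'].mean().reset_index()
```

sort by fare:
   day zone  miles  fare
2  Fri    D     71    10
5  Sun    A     80    15
6  Fri    E     54    20
0  Fri    A     39    36
4  Sun    D      3    52
1  Mon    D     75    93
3  Fri    B      9   114
drop duplicate zone (keep=last):
   day zone  miles  fare
6  Fri    E     54    20
0  Fri    A     39    36
1  Mon    D     75    93
3  Fri    B      9   114
group by day, mean of miles:
day
Fri    34.0
Mon    75.0
Name: miles, dtype: float64
reset_index():
   day  miles
0  Fri   34.0
1  Mon   75.0
add column miles_x2 = t['miles'] * 2:
   day  miles  miles_x2
0  Fri   34.0      68.0
1  Mon   75.0     150.0
Taking the sum of column 'miles_x2' gives 218.0.

218.0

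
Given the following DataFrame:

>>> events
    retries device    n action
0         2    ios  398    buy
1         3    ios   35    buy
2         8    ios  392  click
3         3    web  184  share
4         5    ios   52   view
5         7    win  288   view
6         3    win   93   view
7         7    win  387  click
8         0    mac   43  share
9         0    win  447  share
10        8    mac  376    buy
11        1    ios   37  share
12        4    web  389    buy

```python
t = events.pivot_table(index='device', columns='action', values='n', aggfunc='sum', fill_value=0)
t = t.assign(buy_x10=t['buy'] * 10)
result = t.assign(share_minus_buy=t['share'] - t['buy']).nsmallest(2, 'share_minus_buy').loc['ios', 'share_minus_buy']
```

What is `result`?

-396

pivot: rows=device, cols=action, sum(n):
action  buy  click  share  view
device                         
ios     433    392     37    52
mac     376      0     43     0
web     389      0    184     0
win       0    387    447   381
add column buy_x10 = t['buy'] * 10:
action  buy  click  share  view  buy_x10
device                                  
ios     433    392     37    52     4330
mac     376      0     43     0     3760
web     389      0    184     0     3890
win       0    387    447   381        0
add column share_minus_buy = t['share'] - t['buy']:
action  buy  click  share  view  buy_x10  share_minus_buy
device                                                   
ios     433    392     37    52     4330             -396
mac     376      0     43     0     3760             -333
web     389      0    184     0     3890             -205
win       0    387    447   381        0              447
take 2 rows with smallest share_minus_buy:
action  buy  click  share  view  buy_x10  share_minus_buy
device                                                   
ios     433    392     37    52     4330             -396
mac     376      0     43     0     3760             -333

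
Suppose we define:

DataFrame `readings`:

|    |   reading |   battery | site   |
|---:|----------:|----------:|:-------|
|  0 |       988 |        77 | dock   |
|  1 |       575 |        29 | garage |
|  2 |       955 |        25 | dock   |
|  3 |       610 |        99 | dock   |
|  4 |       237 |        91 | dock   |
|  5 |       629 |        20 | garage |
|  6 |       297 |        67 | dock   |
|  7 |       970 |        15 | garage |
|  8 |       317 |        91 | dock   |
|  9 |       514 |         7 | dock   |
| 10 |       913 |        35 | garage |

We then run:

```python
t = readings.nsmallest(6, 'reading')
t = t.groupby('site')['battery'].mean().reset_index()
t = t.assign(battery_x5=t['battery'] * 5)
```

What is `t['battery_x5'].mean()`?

250.0

take 6 rows with smallest reading:
   reading  battery    site
4      237       91    dock
6      297       67    dock
8      317       91    dock
9      514        7    dock
1      575       29  garage
3      610       99    dock
group by site, mean of battery:
site
dock      71.0
garage    29.0
Name: battery, dtype: float64
reset_index():
     site  battery
0    dock     71.0
1  garage     29.0
add column battery_x5 = t['battery'] * 5:
     site  battery  battery_x5
0    dock     71.0       355.0
1  garage     29.0       145.0
Then the mean of column 'battery_x5': 250.0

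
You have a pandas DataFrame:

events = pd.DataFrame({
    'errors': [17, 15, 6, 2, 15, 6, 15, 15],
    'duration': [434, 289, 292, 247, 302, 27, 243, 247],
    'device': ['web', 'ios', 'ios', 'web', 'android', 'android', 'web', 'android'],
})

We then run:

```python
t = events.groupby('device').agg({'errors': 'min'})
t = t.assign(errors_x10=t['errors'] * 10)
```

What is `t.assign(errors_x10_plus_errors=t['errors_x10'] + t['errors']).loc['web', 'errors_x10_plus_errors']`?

22

group by device, min of errors:
         errors
device         
android       6
ios           6
web           2
add column errors_x10 = t['errors'] * 10:
         errors  errors_x10
device                     
android       6          60
ios           6          60
web           2          20
add column errors_x10_plus_errors = t['errors_x10'] + t['errors']:
         errors  errors_x10  errors_x10_plus_errors
device                                             
android       6          60                      66
ios           6          60                      66
web           2          20                      22
So loc['web', 'errors_x10_plus_errors'] = 22.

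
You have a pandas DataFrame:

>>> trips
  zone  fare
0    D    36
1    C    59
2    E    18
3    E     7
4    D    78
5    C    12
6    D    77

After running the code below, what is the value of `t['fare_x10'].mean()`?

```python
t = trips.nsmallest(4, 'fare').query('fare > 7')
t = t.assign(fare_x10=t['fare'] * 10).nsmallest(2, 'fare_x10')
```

150.0

take 4 rows with smallest fare:
  zone  fare
3    E     7
5    C    12
2    E    18
0    D    36
filter rows where fare > 7:
  zone  fare
5    C    12
2    E    18
0    D    36
add column fare_x10 = t['fare'] * 10:
  zone  fare  fare_x10
5    C    12       120
2    E    18       180
0    D    36       360
take 2 rows with smallest fare_x10:
  zone  fare  fare_x10
5    C    12       120
2    E    18       180
So mean() = 150.0.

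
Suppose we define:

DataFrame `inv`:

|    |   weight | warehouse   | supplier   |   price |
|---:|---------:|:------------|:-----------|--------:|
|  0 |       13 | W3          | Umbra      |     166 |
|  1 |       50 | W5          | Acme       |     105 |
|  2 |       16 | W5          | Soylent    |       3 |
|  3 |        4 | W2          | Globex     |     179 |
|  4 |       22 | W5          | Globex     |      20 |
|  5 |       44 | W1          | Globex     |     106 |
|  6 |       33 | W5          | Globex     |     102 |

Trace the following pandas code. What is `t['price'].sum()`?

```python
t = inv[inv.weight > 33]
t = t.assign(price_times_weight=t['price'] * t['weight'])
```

211

filter rows where weight > 33:
   weight warehouse supplier  price
1      50        W5     Acme    105
5      44        W1   Globex    106
add column price_times_weight = t['price'] * t['weight']:
   weight warehouse supplier  price  price_times_weight
1      50        W5     Acme    105                5250
5      44        W1   Globex    106                4664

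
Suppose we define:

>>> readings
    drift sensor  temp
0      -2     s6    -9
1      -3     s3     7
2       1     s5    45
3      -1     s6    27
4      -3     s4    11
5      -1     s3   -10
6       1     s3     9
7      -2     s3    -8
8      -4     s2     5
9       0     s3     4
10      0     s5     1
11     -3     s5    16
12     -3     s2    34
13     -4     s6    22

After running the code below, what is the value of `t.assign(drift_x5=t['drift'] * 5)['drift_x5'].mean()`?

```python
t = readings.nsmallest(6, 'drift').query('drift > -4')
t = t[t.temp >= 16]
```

take 6 rows with smallest drift:
    drift sensor  temp
8      -4     s2     5
13     -4     s6    22
1      -3     s3     7
4      -3     s4    11
11     -3     s5    16
12     -3     s2    34
filter rows where drift > -4:
    drift sensor  temp
1      -3     s3     7
4      -3     s4    11
11     -3     s5    16
12     -3     s2    34
filter rows where temp >= 16:
    drift sensor  temp
11     -3     s5    16
12     -3     s2    34
add column drift_x5 = t['drift'] * 5:
    drift sensor  temp  drift_x5
11     -3     s5    16       -15
12     -3     s2    34       -15
The mean of column 'drift_x5' is -15.0.

-15.0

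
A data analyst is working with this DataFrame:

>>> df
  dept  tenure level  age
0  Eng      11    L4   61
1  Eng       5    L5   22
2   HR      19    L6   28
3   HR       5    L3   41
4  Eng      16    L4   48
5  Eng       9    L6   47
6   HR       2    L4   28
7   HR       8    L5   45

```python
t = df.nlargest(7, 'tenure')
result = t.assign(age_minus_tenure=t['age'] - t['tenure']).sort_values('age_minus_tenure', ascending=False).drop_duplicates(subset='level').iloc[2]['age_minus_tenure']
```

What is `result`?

37

take 7 rows with largest tenure:
  dept  tenure level  age
2   HR      19    L6   28
4  Eng      16    L4   48
0  Eng      11    L4   61
5  Eng       9    L6   47
7   HR       8    L5   45
1  Eng       5    L5   22
3   HR       5    L3   41
add column age_minus_tenure = t['age'] - t['tenure']:
  dept  tenure level  age  age_minus_tenure
2   HR      19    L6   28                 9
4  Eng      16    L4   48                32
0  Eng      11    L4   61                50
5  Eng       9    L6   47                38
7   HR       8    L5   45                37
1  Eng       5    L5   22                17
3   HR       5    L3   41                36
sort by age_minus_tenure descending:
  dept  tenure level  age  age_minus_tenure
0  Eng      11    L4   61                50
5  Eng       9    L6   47                38
7   HR       8    L5   45                37
3   HR       5    L3   41                36
4  Eng      16    L4   48                32
1  Eng       5    L5   22                17
2   HR      19    L6   28                 9
drop duplicate level (keep=first):
  dept  tenure level  age  age_minus_tenure
0  Eng      11    L4   61                50
5  Eng       9    L6   47                38
7   HR       8    L5   45                37
3   HR       5    L3   41                36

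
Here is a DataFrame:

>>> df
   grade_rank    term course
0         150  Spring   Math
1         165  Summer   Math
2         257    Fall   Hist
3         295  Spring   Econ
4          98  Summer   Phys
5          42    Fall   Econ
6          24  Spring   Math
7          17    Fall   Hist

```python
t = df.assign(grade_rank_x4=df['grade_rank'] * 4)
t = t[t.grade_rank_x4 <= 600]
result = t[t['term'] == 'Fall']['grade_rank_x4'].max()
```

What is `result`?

168

add column grade_rank_x4 = df['grade_rank'] * 4:
   grade_rank    term course  grade_rank_x4
0         150  Spring   Math            600
1         165  Summer   Math            660
2         257    Fall   Hist           1028
3         295  Spring   Econ           1180
4          98  Summer   Phys            392
5          42    Fall   Econ            168
6          24  Spring   Math             96
7          17    Fall   Hist             68
filter rows where grade_rank_x4 <= 600:
   grade_rank    term course  grade_rank_x4
0         150  Spring   Math            600
4          98  Summer   Phys            392
5          42    Fall   Econ            168
6          24  Spring   Math             96
7          17    Fall   Hist             68
filter rows where term == 'Fall':
   grade_rank  term course  grade_rank_x4
5          42  Fall   Econ            168
7          17  Fall   Hist             68
Taking the max of column 'grade_rank_x4' gives 168.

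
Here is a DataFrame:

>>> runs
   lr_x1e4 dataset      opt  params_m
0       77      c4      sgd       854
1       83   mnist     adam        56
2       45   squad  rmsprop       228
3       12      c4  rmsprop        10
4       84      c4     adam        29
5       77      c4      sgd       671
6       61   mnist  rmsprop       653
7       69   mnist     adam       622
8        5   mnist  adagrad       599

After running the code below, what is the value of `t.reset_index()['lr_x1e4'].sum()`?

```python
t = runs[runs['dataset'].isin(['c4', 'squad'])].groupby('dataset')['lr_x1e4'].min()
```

57

filter rows where dataset in ['c4', 'squad']:
   lr_x1e4 dataset      opt  params_m
0       77      c4      sgd       854
2       45   squad  rmsprop       228
3       12      c4  rmsprop        10
4       84      c4     adam        29
5       77      c4      sgd       671
group by dataset, min of lr_x1e4:
dataset
c4       12
squad    45
Name: lr_x1e4, dtype: int64
reset_index():
  dataset  lr_x1e4
0      c4       12
1   squad       45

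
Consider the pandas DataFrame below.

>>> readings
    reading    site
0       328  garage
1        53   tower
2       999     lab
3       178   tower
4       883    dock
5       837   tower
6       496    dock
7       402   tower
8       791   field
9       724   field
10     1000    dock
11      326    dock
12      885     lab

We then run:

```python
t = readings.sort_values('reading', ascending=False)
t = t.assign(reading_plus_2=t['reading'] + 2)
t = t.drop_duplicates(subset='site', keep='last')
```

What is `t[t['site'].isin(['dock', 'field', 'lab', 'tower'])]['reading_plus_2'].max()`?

887

sort by reading descending:
    reading    site
10     1000    dock
2       999     lab
12      885     lab
4       883    dock
5       837   tower
8       791   field
9       724   field
6       496    dock
7       402   tower
0       328  garage
11      326    dock
3       178   tower
1        53   tower
add column reading_plus_2 = t['reading'] + 2:
    reading    site  reading_plus_2
10     1000    dock            1002
2       999     lab            1001
12      885     lab             887
4       883    dock             885
5       837   tower             839
8       791   field             793
9       724   field             726
6       496    dock             498
7       402   tower             404
0       328  garage             330
11      326    dock             328
3       178   tower             180
1        53   tower              55
drop duplicate site (keep=last):
    reading    site  reading_plus_2
12      885     lab             887
9       724   field             726
0       328  garage             330
11      326    dock             328
1        53   tower              55
filter rows where site in ['dock', 'field', 'lab', 'tower']:
    reading   site  reading_plus_2
12      885    lab             887
9       724  field             726
11      326   dock             328
1        53  tower              55
Hence 887.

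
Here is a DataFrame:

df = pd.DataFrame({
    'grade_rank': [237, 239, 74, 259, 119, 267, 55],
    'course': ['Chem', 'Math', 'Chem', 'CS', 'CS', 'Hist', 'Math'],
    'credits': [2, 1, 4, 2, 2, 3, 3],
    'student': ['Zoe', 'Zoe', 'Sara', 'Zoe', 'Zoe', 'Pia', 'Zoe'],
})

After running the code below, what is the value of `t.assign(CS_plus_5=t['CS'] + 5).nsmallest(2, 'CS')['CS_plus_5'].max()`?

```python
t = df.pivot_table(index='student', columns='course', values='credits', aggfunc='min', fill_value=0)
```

pivot: rows=student, cols=course, min(credits):
course   CS  Chem  Hist  Math
student                      
Pia       0     0     3     0
Sara      0     4     0     0
Zoe       2     2     0     1
add column CS_plus_5 = t['CS'] + 5:
course   CS  Chem  Hist  Math  CS_plus_5
student                                 
Pia       0     0     3     0          5
Sara      0     4     0     0          5
Zoe       2     2     0     1          7
take 2 rows with smallest CS:
course   CS  Chem  Hist  Math  CS_plus_5
student                                 
Pia       0     0     3     0          5
Sara      0     4     0     0          5

5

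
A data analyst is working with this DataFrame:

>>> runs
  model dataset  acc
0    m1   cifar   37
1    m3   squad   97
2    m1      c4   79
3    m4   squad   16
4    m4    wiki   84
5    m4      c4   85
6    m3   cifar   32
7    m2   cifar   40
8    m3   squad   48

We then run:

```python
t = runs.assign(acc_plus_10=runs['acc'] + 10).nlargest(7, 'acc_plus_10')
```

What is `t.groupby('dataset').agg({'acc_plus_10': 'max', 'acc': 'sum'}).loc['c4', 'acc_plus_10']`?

95

add column acc_plus_10 = runs['acc'] + 10:
  model dataset  acc  acc_plus_10
0    m1   cifar   37           47
1    m3   squad   97          107
2    m1      c4   79           89
3    m4   squad   16           26
4    m4    wiki   84           94
5    m4      c4   85           95
6    m3   cifar   32           42
7    m2   cifar   40           50
8    m3   squad   48           58
take 7 rows with largest acc_plus_10:
  model dataset  acc  acc_plus_10
1    m3   squad   97          107
5    m4      c4   85           95
4    m4    wiki   84           94
2    m1      c4   79           89
8    m3   squad   48           58
7    m2   cifar   40           50
0    m1   cifar   37           47
group by dataset: max(acc_plus_10), sum(acc):
         acc_plus_10  acc
dataset                  
c4                95  164
cifar             50   77
squad            107  145
wiki              94   84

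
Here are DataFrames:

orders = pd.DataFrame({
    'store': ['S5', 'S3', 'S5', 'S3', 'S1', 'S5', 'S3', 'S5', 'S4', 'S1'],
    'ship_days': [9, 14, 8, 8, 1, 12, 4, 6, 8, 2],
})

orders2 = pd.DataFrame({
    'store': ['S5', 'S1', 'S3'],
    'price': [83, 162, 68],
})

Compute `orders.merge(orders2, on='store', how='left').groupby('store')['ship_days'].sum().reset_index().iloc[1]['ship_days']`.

26

merge on 'store' (how='left') → 10 rows:
  store  ship_days  price
0    S5          9   83.0
1    S3         14   68.0
2    S5          8   83.0
3    S3          8   68.0
4    S1          1  162.0
5    S5         12   83.0
6    S3          4   68.0
7    S5          6   83.0
8    S4          8    NaN
9    S1          2  162.0
group by store, sum of ship_days:
store
S1     3
S3    26
S4     8
S5    35
Name: ship_days, dtype: int64
reset_index():
  store  ship_days
0    S1          3
1    S3         26
2    S4          8
3    S5         35
Taking the value at position 1, column 'ship_days' gives 26.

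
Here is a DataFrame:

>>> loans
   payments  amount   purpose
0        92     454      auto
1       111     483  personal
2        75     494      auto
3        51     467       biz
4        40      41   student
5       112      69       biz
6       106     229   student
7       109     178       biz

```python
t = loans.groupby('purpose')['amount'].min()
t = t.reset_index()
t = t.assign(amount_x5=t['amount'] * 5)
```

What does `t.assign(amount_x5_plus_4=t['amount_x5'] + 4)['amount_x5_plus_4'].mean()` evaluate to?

group by purpose, min of amount:
purpose
auto        454
biz          69
personal    483
student      41
Name: amount, dtype: int64
reset_index():
    purpose  amount
0      auto     454
1       biz      69
2  personal     483
3   student      41
add column amount_x5 = t['amount'] * 5:
    purpose  amount  amount_x5
0      auto     454       2270
1       biz      69        345
2  personal     483       2415
3   student      41        205
add column amount_x5_plus_4 = t['amount_x5'] + 4:
    purpose  amount  amount_x5  amount_x5_plus_4
0      auto     454       2270              2274
1       biz      69        345               349
2  personal     483       2415              2419
3   student      41        205               209
Then the mean of column 'amount_x5_plus_4': 1312.75

1312.75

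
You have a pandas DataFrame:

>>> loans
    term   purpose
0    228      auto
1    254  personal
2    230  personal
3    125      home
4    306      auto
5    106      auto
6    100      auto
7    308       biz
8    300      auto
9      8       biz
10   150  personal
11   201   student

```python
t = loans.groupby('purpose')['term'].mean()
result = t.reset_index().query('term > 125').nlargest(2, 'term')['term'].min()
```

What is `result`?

208.0

group by purpose, mean of term:
purpose
auto        208.000000
biz         158.000000
home        125.000000
personal    211.333333
student     201.000000
Name: term, dtype: float64
reset_index():
    purpose        term
0      auto  208.000000
1       biz  158.000000
2      home  125.000000
3  personal  211.333333
4   student  201.000000
filter rows where term > 125:
    purpose        term
0      auto  208.000000
1       biz  158.000000
3  personal  211.333333
4   student  201.000000
take 2 rows with largest term:
    purpose        term
3  personal  211.333333
0      auto  208.000000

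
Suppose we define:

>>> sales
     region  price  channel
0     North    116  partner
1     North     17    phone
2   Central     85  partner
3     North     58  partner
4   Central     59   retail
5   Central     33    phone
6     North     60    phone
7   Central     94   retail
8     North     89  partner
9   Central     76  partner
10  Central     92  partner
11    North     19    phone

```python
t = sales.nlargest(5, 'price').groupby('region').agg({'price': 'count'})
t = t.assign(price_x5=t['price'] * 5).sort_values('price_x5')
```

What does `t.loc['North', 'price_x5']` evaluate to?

take 5 rows with largest price:
     region  price  channel
0     North    116  partner
7   Central     94   retail
10  Central     92  partner
8     North     89  partner
2   Central     85  partner
group by region, count of price:
         price
region        
Central      3
North        2
add column price_x5 = t['price'] * 5:
         price  price_x5
region                  
Central      3        15
North        2        10
sort by price_x5:
         price  price_x5
region                  
North        2        10
Central      3        15

10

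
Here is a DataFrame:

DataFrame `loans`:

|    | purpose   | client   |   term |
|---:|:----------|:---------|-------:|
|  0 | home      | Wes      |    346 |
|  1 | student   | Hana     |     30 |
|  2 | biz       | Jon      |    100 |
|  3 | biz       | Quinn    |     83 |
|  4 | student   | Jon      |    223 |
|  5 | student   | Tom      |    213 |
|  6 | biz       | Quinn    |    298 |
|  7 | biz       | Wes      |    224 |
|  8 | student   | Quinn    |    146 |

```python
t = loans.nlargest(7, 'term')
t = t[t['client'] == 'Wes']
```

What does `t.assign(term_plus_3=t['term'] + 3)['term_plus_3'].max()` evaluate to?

take 7 rows with largest term:
   purpose client  term
0     home    Wes   346
6      biz  Quinn   298
7      biz    Wes   224
4  student    Jon   223
5  student    Tom   213
8  student  Quinn   146
2      biz    Jon   100
filter rows where client == 'Wes':
  purpose client  term
0    home    Wes   346
7     biz    Wes   224
add column term_plus_3 = t['term'] + 3:
  purpose client  term  term_plus_3
0    home    Wes   346          349
7     biz    Wes   224          227

349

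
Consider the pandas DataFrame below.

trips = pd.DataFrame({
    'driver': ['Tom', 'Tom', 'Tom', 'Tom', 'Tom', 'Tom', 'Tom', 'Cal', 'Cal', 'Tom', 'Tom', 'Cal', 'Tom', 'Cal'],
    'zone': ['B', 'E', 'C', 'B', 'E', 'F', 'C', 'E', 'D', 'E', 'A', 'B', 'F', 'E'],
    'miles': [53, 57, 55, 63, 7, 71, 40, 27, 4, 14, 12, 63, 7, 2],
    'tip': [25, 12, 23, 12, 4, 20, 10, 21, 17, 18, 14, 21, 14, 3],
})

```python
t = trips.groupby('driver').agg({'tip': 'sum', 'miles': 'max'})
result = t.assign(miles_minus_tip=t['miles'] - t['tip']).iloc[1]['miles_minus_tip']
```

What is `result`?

group by driver: sum(tip), max(miles):
        tip  miles
driver            
Cal      62     63
Tom     152     71
add column miles_minus_tip = t['miles'] - t['tip']:
        tip  miles  miles_minus_tip
driver                             
Cal      62     63                1
Tom     152     71              -81
So iloc[1]['miles_minus_tip'] = -81.

-81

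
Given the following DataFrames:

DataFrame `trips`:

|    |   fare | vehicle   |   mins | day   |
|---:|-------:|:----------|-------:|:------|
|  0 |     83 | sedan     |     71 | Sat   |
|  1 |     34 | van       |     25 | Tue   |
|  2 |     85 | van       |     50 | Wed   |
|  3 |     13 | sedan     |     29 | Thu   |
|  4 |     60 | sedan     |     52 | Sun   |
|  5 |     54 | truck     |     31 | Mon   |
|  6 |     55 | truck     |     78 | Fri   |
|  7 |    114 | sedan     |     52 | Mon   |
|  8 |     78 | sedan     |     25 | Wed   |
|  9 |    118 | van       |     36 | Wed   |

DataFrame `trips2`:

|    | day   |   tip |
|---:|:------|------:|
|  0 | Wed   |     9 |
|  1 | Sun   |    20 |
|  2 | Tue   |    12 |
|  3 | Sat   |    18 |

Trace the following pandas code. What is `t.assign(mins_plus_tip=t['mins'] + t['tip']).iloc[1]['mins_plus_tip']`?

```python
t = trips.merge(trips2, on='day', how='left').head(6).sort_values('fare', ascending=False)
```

89.0

merge on 'day' (how='left') → 10 rows:
   fare vehicle  mins  day   tip
0    83   sedan    71  Sat  18.0
1    34     van    25  Tue  12.0
2    85     van    50  Wed   9.0
3    13   sedan    29  Thu   NaN
4    60   sedan    52  Sun  20.0
5    54   truck    31  Mon   NaN
6    55   truck    78  Fri   NaN
7   114   sedan    52  Mon   NaN
8    78   sedan    25  Wed   9.0
9   118     van    36  Wed   9.0
take first 6 rows:
   fare vehicle  mins  day   tip
0    83   sedan    71  Sat  18.0
1    34     van    25  Tue  12.0
2    85     van    50  Wed   9.0
3    13   sedan    29  Thu   NaN
4    60   sedan    52  Sun  20.0
5    54   truck    31  Mon   NaN
sort by fare descending:
   fare vehicle  mins  day   tip
2    85     van    50  Wed   9.0
0    83   sedan    71  Sat  18.0
4    60   sedan    52  Sun  20.0
5    54   truck    31  Mon   NaN
1    34     van    25  Tue  12.0
3    13   sedan    29  Thu   NaN
add column mins_plus_tip = t['mins'] + t['tip']:
   fare vehicle  mins  day   tip  mins_plus_tip
2    85     van    50  Wed   9.0           59.0
0    83   sedan    71  Sat  18.0           89.0
4    60   sedan    52  Sun  20.0           72.0
5    54   truck    31  Mon   NaN            NaN
1    34     van    25  Tue  12.0           37.0
3    13   sedan    29  Thu   NaN            NaN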